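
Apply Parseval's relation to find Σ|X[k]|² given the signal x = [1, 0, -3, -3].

Parseval: Σ|x[n]|² = (1/N)Σ|X[k]|², so Σ|X[k]|² = N·Σ|x[n]|² = 4·19.0000

Σ|X[k]|² = N·Σ|x[n]|² = 4·19.0000 = 76.0000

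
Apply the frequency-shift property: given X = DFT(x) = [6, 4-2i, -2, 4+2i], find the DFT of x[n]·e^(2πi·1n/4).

Modulation property: DFT(ω_4^(-1n)·x[n]) = X[(k-1) mod 4], so circularly shift X by 1 positions.

X[k-1] = [4+2i, 6, 4-2i, -2]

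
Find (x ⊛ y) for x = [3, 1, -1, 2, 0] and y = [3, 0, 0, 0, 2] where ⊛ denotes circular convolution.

(x ⊛ y)[n] = Σ(m=0 to 4) x[m] · y[(n-m) mod 5]

Computing each output sample:
(x ⊛ y)[0] = 11
(x ⊛ y)[1] = 1
(x ⊛ y)[2] = 1
(x ⊛ y)[3] = 6
(x ⊛ y)[4] = 6

x ⊛ y = [11, 1, 1, 6, 6]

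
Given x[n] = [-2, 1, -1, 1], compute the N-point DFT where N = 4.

X[k] = Σ(n=0 to 3) x[n] · ω_4^(nk)
where ω_4 = e^(-2πi/4)

Computing each X[k]:
X[0] = -1
X[1] = -1
X[2] = -5
X[3] = -1

X = [-1, -1, -5, -1]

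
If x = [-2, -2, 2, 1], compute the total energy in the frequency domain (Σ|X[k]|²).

Parseval: Σ|x[n]|² = (1/N)Σ|X[k]|², so Σ|X[k]|² = N·Σ|x[n]|² = 4·13.0000

Σ|X[k]|² = N·Σ|x[n]|² = 4·13.0000 = 52.0000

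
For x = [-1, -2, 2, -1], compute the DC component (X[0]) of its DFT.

X[0] = Σ(n=0 to 3) x[n] · ω_4^0 = Σ x[n]
= (-1) + (-2) + (2) + (-1)

X[0] = -2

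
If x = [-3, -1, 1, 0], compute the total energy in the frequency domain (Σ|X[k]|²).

Parseval: Σ|x[n]|² = (1/N)Σ|X[k]|², so Σ|X[k]|² = N·Σ|x[n]|² = 4·11.0000

Σ|X[k]|² = N·Σ|x[n]|² = 4·11.0000 = 44.0000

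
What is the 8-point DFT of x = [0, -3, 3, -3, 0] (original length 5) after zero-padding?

Original 5-point DFT: [-3, -0.9271-0.6735i, 2.4271+7.4697i, 2.4271-7.4697i, -0.9271+0.6735i]
Zero-padded 8-point DFT provides frequency interpolation.

DFT_8([x, 0, ...]) = [-3, 1.2426i, -3, 7.2426i, 9, -7.2426i, -3, -1.2426i]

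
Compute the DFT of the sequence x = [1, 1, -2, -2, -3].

X[k] = Σ(n=0 to 4) x[n] · ω_5^(nk)
where ω_5 = e^(-2πi/5)

Computing each X[k]:
X[0] = -5
X[1] = 3.6180-3.8042i
X[2] = 1.3820-2.3511i
X[3] = 1.3820+2.3511i
X[4] = 3.6180+3.8042i

X = [-5, 3.6180-3.8042i, 1.3820-2.3511i, 1.3820+2.3511i, 3.6180+3.8042i]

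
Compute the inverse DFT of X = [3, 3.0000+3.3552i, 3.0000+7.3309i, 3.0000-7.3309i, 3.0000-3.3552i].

x[n] = (1/5) Σ(k=0 to 4) X[k] · e^(2πikn/5)

Computing each x[n]:
x[0] = 3
x[1] = -3
x[2] = 2
x[3] = -2
x[4] = 3

x = [3, -3, 2, -2, 3]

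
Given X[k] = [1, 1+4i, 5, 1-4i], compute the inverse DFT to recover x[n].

x[n] = (1/4) Σ(k=0 to 3) X[k] · e^(2πikn/4)

Computing each x[n]:
x[0] = 2
x[1] = -3
x[2] = 1
x[3] = 1

x = [2, -3, 1, 1]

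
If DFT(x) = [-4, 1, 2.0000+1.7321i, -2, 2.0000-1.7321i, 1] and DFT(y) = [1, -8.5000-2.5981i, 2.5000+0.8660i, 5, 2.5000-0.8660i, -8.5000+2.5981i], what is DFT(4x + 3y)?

By linearity: DFT(4x + 3y) = 4·DFT(x) + 3·DFT(y)
= 4·[-4, 1, 2.0000+1.7321i, -2, 2.0000-1.7321i, 1] + 3·[1, -8.5000-2.5981i, 2.5000+0.8660i, 5, 2.5000-0.8660i, -8.5000+2.5981i]

Computing element-wise:
Z[0] = 4·(-4) + 3·(1) = -13
Z[1] = 4·(1) + 3·(-8.5000-2.5981i) = -21.5000-7.7943i
Z[2] = 4·(2.0000+1.7321i) + 3·(2.5000+0.8660i) = 15.5000+9.5264i
Z[3] = 4·(-2) + 3·(5) = 7
Z[4] = 4·(2.0000-1.7321i) + 3·(2.5000-0.8660i) = 15.5000-9.5264i
Z[5] = 4·(1) + 3·(-8.5000+2.5981i) = -21.5000+7.7943i

DFT(4x + 3y) = 4·X + 3·Y = [-13, -21.5000-7.7943i, 15.5000+9.5264i, 7, 15.5000-9.5264i, -21.5000+7.7943i]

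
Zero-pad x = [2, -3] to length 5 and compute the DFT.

Original 2-point DFT: [-1, 5]
Zero-padded 5-point DFT provides frequency interpolation.

DFT_5([x, 0, ...]) = [-1, 1.0729+2.8532i, 4.4271+1.7634i, 4.4271-1.7634i, 1.0729-2.8532i]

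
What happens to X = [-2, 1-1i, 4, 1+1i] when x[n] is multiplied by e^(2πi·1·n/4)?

Modulation property: DFT(ω_4^(-1n)·x[n]) = X[(k-1) mod 4], so circularly shift X by 1 positions.

X[k-1] = [1+1i, -2, 1-1i, 4]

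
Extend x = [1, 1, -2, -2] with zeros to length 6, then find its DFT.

Original 4-point DFT: [-2, 3-3i, 0, 3+3i]
Zero-padded 6-point DFT provides frequency interpolation.

DFT_6([x, 0, ...]) = [-2, 4.5000+0.8660i, -0.5000-2.5981i, 0, -0.5000+2.5981i, 4.5000-0.8660i]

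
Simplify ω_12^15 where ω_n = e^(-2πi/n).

Since ω_12^12 = 1, powers reduce modulo 12.
15 mod 12 = 3
So ω_12^15 = ω_12^3 = e^(-2πi·3/12)

ω_12^15 = ω_12^3 = -1i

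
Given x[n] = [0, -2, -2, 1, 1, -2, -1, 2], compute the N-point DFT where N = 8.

X[k] = Σ(n=0 to 7) x[n] · ω_8^(nk)
where ω_8 = e^(-2πi/8)

Computing each X[k]:
X[0] = -3
X[1] = -0.2929+1.7071i
X[2] = 4+7i
X[3] = -1.7071-0.2929i
X[4] = -1
X[5] = -1.7071+0.2929i
X[6] = 4-7i
X[7] = -0.2929-1.7071i

X = [-3, -0.2929+1.7071i, 4+7i, -1.7071-0.2929i, -1, -1.7071+0.2929i, 4-7i, -0.2929-1.7071i]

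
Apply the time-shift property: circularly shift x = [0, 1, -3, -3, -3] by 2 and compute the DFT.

Time shift by 2: X_shifted[k] = ω_5^(2k) · X[k]
Shifted x = [-3, -3, 0, 1, -3]

DFT(x[n-2]) = [-8, -5.6631+0.5878i, 2.1631-0.9511i, 2.1631+0.9511i, -5.6631-0.5878i]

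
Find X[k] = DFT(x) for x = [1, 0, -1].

X[k] = Σ(n=0 to 2) x[n] · ω_3^(nk)
where ω_3 = e^(-2πi/3)

Computing each X[k]:
X[0] = 0
X[1] = 1.5000-0.8660i
X[2] = 1.5000+0.8660i

X = [0, 1.5000-0.8660i, 1.5000+0.8660i]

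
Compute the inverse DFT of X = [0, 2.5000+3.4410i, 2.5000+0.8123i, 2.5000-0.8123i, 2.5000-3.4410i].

x[n] = (1/5) Σ(k=0 to 4) X[k] · e^(2πikn/5)

Computing each x[n]:
x[0] = 2
x[1] = -2
x[2] = -1
x[3] = 0
x[4] = 1

x = [2, -2, -1, 0, 1]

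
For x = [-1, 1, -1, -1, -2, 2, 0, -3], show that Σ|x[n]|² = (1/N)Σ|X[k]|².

Time domain:
Σ|x[n]|² = |-1|² + |1|² + |-1|² + |-1|² + |-2|² + |2|² + |0|² + |-3|² = 21.0000

Frequency domain:
(1/8)Σ|X[k]|² = (1/8)(|-5|² + |-1.1213+0.2929i|² + |-2-7i|² + |3.1213-1.7071i|² + |-3|² + |3.1213+1.7071i|² + |-2+7i|² + |-1.1213-0.2929i|²) = (1/8)·168.0000 = 21.0000

Both sides agree, confirming Parseval's theorem.

Σ|x[n]|² = (1/N)Σ|X[k]|² = 21.0000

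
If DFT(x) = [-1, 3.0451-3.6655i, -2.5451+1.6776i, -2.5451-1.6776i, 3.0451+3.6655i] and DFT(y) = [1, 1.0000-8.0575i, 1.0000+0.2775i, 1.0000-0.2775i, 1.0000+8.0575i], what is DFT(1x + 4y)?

By linearity: DFT(1x + 4y) = 1·DFT(x) + 4·DFT(y)
= 1·[-1, 3.0451-3.6655i, -2.5451+1.6776i, -2.5451-1.6776i, 3.0451+3.6655i] + 4·[1, 1.0000-8.0575i, 1.0000+0.2775i, 1.0000-0.2775i, 1.0000+8.0575i]

Computing element-wise:
Z[0] = 1·(-1) + 4·(1) = 3
Z[1] = 1·(3.0451-3.6655i) + 4·(1.0000-8.0575i) = 7.0451-35.8955i
Z[2] = 1·(-2.5451+1.6776i) + 4·(1.0000+0.2775i) = 1.4549+2.7876i
Z[3] = 1·(-2.5451-1.6776i) + 4·(1.0000-0.2775i) = 1.4549-2.7876i
Z[4] = 1·(3.0451+3.6655i) + 4·(1.0000+8.0575i) = 7.0451+35.8955i

DFT(1x + 4y) = 1·X + 4·Y = [3, 7.0451-35.8955i, 1.4549+2.7876i, 1.4549-2.7876i, 7.0451+35.8955i]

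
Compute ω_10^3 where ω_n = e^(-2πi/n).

ω_10^3 = e^(-2πi·3/10)
= cos(-2π·3/10) + i·sin(-2π·3/10)
= cos(-6π/10) + i·sin(-6π/10)

ω_10^3 = cos(-6π/10) + i·sin(-6π/10) = -0.3090-0.9511i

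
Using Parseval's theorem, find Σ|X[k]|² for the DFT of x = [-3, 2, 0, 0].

Parseval: Σ|x[n]|² = (1/N)Σ|X[k]|², so Σ|X[k]|² = N·Σ|x[n]|² = 4·13.0000

Σ|X[k]|² = N·Σ|x[n]|² = 4·13.0000 = 52.0000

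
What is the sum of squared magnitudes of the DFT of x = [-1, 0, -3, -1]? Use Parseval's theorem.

Parseval: Σ|x[n]|² = (1/N)Σ|X[k]|², so Σ|X[k]|² = N·Σ|x[n]|² = 4·11.0000

Σ|X[k]|² = N·Σ|x[n]|² = 4·11.0000 = 44.0000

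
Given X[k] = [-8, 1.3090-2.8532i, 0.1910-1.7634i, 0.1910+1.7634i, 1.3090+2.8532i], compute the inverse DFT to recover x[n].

x[n] = (1/5) Σ(k=0 to 4) X[k] · e^(2πikn/5)

Computing each x[n]:
x[0] = -1
x[1] = 0
x[2] = -2
x[3] = -2
x[4] = -3

x = [-1, 0, -2, -2, -3]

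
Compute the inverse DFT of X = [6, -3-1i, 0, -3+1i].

x[n] = (1/4) Σ(k=0 to 3) X[k] · e^(2πikn/4)

Computing each x[n]:
x[0] = 0
x[1] = 2
x[2] = 3
x[3] = 1

x = [0, 2, 3, 1]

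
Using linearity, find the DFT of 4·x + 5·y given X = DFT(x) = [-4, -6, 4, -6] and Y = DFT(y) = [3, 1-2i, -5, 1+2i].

By linearity: DFT(4x + 5y) = 4·DFT(x) + 5·DFT(y)
= 4·[-4, -6, 4, -6] + 5·[3, 1-2i, -5, 1+2i]

Computing element-wise:
Z[0] = 4·(-4) + 5·(3) = -1
Z[1] = 4·(-6) + 5·(1-2i) = -19-10i
Z[2] = 4·(4) + 5·(-5) = -9
Z[3] = 4·(-6) + 5·(1+2i) = -19+10i

DFT(4x + 5y) = 4·X + 5·Y = [-1, -19-10i, -9, -19+10i]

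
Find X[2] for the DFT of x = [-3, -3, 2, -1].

X[2] = Σ(n=0 to 3) x[n] · ω_4^(2n) where ω_4 = e^(-2πi/4)
= (-3)·ω_4^0 + (-3)·ω_4^2 + (2)·ω_4^4 + (-1)·ω_4^6

X[2] = 3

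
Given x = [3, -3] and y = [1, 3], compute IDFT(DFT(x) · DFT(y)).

(x ⊛ y)[n] = Σ(m=0 to 1) x[m] · y[(n-m) mod 2]

Computing each output sample:
(x ⊛ y)[0] = -6
(x ⊛ y)[1] = 6

x ⊛ y = [-6, 6]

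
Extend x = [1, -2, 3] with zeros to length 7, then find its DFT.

Original 3-point DFT: [2, 0.5000+4.3301i, 0.5000-4.3301i]
Zero-padded 7-point DFT provides frequency interpolation.

DFT_7([x, 0, ...]) = [2, -0.9145-1.3611i, -1.2579+3.2515i, 4.6724+3.2133i, 4.6724-3.2133i, -1.2579-3.2515i, -0.9145+1.3611i]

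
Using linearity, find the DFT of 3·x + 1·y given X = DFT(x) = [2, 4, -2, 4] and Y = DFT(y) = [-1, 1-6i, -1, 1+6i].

By linearity: DFT(3x + 1y) = 3·DFT(x) + 1·DFT(y)
= 3·[2, 4, -2, 4] + 1·[-1, 1-6i, -1, 1+6i]

Computing element-wise:
Z[0] = 3·(2) + 1·(-1) = 5
Z[1] = 3·(4) + 1·(1-6i) = 13-6i
Z[2] = 3·(-2) + 1·(-1) = -7
Z[3] = 3·(4) + 1·(1+6i) = 13+6i

DFT(3x + 1y) = 3·X + 1·Y = [5, 13-6i, -7, 13+6i]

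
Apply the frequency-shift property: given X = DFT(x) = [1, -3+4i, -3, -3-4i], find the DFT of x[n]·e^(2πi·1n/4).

Modulation property: DFT(ω_4^(-1n)·x[n]) = X[(k-1) mod 4], so circularly shift X by 1 positions.

X[k-1] = [-3-4i, 1, -3+4i, -3]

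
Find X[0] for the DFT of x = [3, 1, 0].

X[0] = Σ(n=0 to 2) x[n] · ω_3^0 = Σ x[n]
= (3) + (1) + (0)

X[0] = 4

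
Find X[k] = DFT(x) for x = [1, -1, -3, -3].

X[k] = Σ(n=0 to 3) x[n] · ω_4^(nk)
where ω_4 = e^(-2πi/4)

Computing each X[k]:
X[0] = -6
X[1] = 4-2i
X[2] = 2
X[3] = 4+2i

X = [-6, 4-2i, 2, 4+2i]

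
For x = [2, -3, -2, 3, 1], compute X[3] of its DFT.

X[3] = Σ(n=0 to 4) x[n] · ω_5^(3n) where ω_5 = e^(-2πi/5)
= (2)·ω_5^0 + (-3)·ω_5^3 + (-2)·ω_5^6 + (3)·ω_5^9 + (1)·ω_5^12

X[3] = 3.9271+2.4041i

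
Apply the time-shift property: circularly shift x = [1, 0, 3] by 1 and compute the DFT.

Time shift by 1: X_shifted[k] = ω_3^(1k) · X[k]
Shifted x = [3, 1, 0]

DFT(x[n-1]) = [4, 2.5000-0.8660i, 2.5000+0.8660i]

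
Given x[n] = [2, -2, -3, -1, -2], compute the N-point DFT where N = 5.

X[k] = Σ(n=0 to 4) x[n] · ω_5^(nk)
where ω_5 = e^(-2πi/5)

Computing each X[k]:
X[0] = -6
X[1] = 4.0000+1.1756i
X[2] = 4.0000-1.9021i
X[3] = 4.0000+1.9021i
X[4] = 4.0000-1.1756i

X = [-6, 4.0000+1.1756i, 4.0000-1.9021i, 4.0000+1.9021i, 4.0000-1.1756i]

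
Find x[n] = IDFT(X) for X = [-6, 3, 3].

x[n] = (1/3) Σ(k=0 to 2) X[k] · e^(2πikn/3)

Computing each x[n]:
x[0] = 0
x[1] = -3
x[2] = -3

x = [0, -3, -3]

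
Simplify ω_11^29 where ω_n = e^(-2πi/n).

Since ω_11^11 = 1, powers reduce modulo 11.
29 mod 11 = 7
So ω_11^29 = ω_11^7 = e^(-2πi·7/11)

ω_11^29 = ω_11^7 = -0.6549+0.7557i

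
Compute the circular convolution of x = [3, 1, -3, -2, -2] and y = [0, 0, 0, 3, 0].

(x ⊛ y)[n] = Σ(m=0 to 4) x[m] · y[(n-m) mod 5]

Computing each output sample:
(x ⊛ y)[0] = -9
(x ⊛ y)[1] = -6
(x ⊛ y)[2] = -6
(x ⊛ y)[3] = 9
(x ⊛ y)[4] = 3

x ⊛ y = [-9, -6, -6, 9, 3]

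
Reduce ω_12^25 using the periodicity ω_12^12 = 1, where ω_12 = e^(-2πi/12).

Since ω_12^12 = 1, powers reduce modulo 12.
25 mod 12 = 1
So ω_12^25 = ω_12^1 = e^(-2πi·1/12)

ω_12^25 = ω_12^1 = 0.8660-0.5000i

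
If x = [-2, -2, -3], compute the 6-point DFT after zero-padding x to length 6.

Original 3-point DFT: [-7, 0.5000-0.8660i, 0.5000+0.8660i]
Zero-padded 6-point DFT provides frequency interpolation.

DFT_6([x, 0, ...]) = [-7, -1.5000+4.3301i, 0.5000-0.8660i, -3, 0.5000+0.8660i, -1.5000-4.3301i]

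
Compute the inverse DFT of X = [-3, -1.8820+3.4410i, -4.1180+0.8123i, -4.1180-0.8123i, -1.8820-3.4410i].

x[n] = (1/5) Σ(k=0 to 4) X[k] · e^(2πikn/5)

Computing each x[n]:
x[0] = -3
x[1] = -1
x[2] = -1
x[3] = 0
x[4] = 2

x = [-3, -1, -1, 0, 2]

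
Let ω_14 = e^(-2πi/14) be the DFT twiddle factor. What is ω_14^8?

ω_14^8 = e^(-2πi·8/14)
= cos(-2π·8/14) + i·sin(-2π·8/14)
= cos(-16π/14) + i·sin(-16π/14)

ω_14^8 = cos(-16π/14) + i·sin(-16π/14) = -0.9010+0.4339i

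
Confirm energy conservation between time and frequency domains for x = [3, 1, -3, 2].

Time domain:
Σ|x[n]|² = |3|² + |1|² + |-3|² + |2|² = 23.0000

Frequency domain:
(1/4)Σ|X[k]|² = (1/4)(|3|² + |6+1i|² + |-3|² + |6-1i|²) = (1/4)·92.0000 = 23.0000

Both sides agree, confirming Parseval's theorem.

Σ|x[n]|² = (1/N)Σ|X[k]|² = 23.0000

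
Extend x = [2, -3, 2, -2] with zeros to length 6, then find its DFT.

Original 4-point DFT: [-1, 1i, 9, -1i]
Zero-padded 6-point DFT provides frequency interpolation.

DFT_6([x, 0, ...]) = [-1, 1.5000+0.8660i, 0.5000+4.3301i, 9, 0.5000-4.3301i, 1.5000-0.8660i]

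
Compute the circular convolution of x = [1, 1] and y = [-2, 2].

(x ⊛ y)[n] = Σ(m=0 to 1) x[m] · y[(n-m) mod 2]

Computing each output sample:
(x ⊛ y)[0] = 0
(x ⊛ y)[1] = 0

x ⊛ y = [0, 0]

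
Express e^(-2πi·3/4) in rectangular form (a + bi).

ω_4^3 = e^(-2πi·3/4)
= cos(-2π·3/4) + i·sin(-2π·3/4)
= cos(-6π/4) + i·sin(-6π/4)

ω_4^3 = cos(-6π/4) + i·sin(-6π/4) = 1i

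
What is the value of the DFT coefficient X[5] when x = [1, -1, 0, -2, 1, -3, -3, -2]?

X[5] = Σ(n=0 to 7) x[n] · ω_8^(5n) where ω_8 = e^(-2πi/8)
= (1)·ω_8^0 + (-1)·ω_8^5 + (0)·ω_8^10 + (-2)·ω_8^15 + (1)·ω_8^20 + (-3)·ω_8^25 + (-3)·ω_8^30 + (-2)·ω_8^35

X[5] = -1.4142-1.5858i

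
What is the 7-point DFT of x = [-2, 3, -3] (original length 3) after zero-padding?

Original 3-point DFT: [-2, -2.0000-5.1962i, -2.0000+5.1962i]
Zero-padded 7-point DFT provides frequency interpolation.

DFT_7([x, 0, ...]) = [-2, 0.5380+0.5793i, 0.0353-4.2264i, -6.5734-3.6471i, -6.5734+3.6471i, 0.0353+4.2264i, 0.5380-0.5793i]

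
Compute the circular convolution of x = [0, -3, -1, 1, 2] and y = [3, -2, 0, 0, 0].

(x ⊛ y)[n] = Σ(m=0 to 4) x[m] · y[(n-m) mod 5]

Computing each output sample:
(x ⊛ y)[0] = -4
(x ⊛ y)[1] = -9
(x ⊛ y)[2] = 3
(x ⊛ y)[3] = 5
(x ⊛ y)[4] = 4

x ⊛ y = [-4, -9, 3, 5, 4]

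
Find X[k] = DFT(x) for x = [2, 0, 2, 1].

X[k] = Σ(n=0 to 3) x[n] · ω_4^(nk)
where ω_4 = e^(-2πi/4)

Computing each X[k]:
X[0] = 5
X[1] = 1i
X[2] = 3
X[3] = -1i

X = [5, 1i, 3, -1i]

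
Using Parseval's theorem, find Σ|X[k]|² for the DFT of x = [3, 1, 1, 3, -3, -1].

Parseval: Σ|x[n]|² = (1/N)Σ|X[k]|², so Σ|X[k]|² = N·Σ|x[n]|² = 6·30.0000

Σ|X[k]|² = N·Σ|x[n]|² = 6·30.0000 = 180.0000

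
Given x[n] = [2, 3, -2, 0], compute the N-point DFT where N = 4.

X[k] = Σ(n=0 to 3) x[n] · ω_4^(nk)
where ω_4 = e^(-2πi/4)

Computing each X[k]:
X[0] = 3
X[1] = 4-3i
X[2] = -3
X[3] = 4+3i

X = [3, 4-3i, -3, 4+3i]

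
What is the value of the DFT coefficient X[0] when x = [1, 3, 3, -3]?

X[0] = Σ(n=0 to 3) x[n] · ω_4^0 = Σ x[n]
= (1) + (3) + (3) + (-3)

X[0] = 4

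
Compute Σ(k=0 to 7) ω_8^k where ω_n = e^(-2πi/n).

Sum of all nth roots of unity equals 0 for n > 1 (geometric series with r ≠ 1).

0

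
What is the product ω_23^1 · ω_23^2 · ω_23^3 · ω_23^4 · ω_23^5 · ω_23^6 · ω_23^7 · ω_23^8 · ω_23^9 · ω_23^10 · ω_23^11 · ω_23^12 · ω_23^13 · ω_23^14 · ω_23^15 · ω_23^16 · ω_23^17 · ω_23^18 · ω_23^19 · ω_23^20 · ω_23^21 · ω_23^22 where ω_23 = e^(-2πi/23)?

The primitive 23rd roots of unity are ω_23^k for k coprime to 23: k ∈ {1, 2, 3, 4, 5, 6, 7, 8, 9, 10, 11, 12, 13, 14, 15, 16, 17, 18, 19, 20, 21, 22}
Their product equals the constant term of the cyclotomic polynomial Φ_23(x) up to sign.
For n ≥ 3, the product of all primitive nth roots of unity is 1. (For n=1 it is 1; for n=2 it is -1.)

1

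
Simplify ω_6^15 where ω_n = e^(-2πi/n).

Since ω_6^6 = 1, powers reduce modulo 6.
15 mod 6 = 3
So ω_6^15 = ω_6^3 = e^(-2πi·3/6)

ω_6^15 = ω_6^3 = -1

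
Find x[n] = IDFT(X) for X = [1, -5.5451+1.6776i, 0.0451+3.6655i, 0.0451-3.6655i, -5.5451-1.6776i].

x[n] = (1/5) Σ(k=0 to 4) X[k] · e^(2πikn/5)

Computing each x[n]:
x[0] = -2
x[1] = -2
x[2] = 3
x[3] = 1
x[4] = 1

x = [-2, -2, 3, 1, 1]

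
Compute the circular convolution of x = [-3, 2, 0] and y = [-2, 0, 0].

(x ⊛ y)[n] = Σ(m=0 to 2) x[m] · y[(n-m) mod 3]

Computing each output sample:
(x ⊛ y)[0] = 6
(x ⊛ y)[1] = -4
(x ⊛ y)[2] = 0

x ⊛ y = [6, -4, 0]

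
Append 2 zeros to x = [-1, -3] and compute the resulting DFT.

Original 2-point DFT: [-4, 2]
Zero-padded 4-point DFT provides frequency interpolation.

DFT_4([x, 0, ...]) = [-4, -1+3i, 2, -1-3i]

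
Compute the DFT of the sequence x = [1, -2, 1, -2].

X[k] = Σ(n=0 to 3) x[n] · ω_4^(nk)
where ω_4 = e^(-2πi/4)

Computing each X[k]:
X[0] = -2
X[1] = 0
X[2] = 6
X[3] = 0

X = [-2, 0, 6, 0]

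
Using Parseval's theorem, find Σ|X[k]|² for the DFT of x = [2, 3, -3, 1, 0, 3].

Parseval: Σ|x[n]|² = (1/N)Σ|X[k]|², so Σ|X[k]|² = N·Σ|x[n]|² = 6·32.0000

Σ|X[k]|² = N·Σ|x[n]|² = 6·32.0000 = 192.0000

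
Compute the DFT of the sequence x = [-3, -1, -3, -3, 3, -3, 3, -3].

X[k] = Σ(n=0 to 7) x[n] · ω_8^(nk)
where ω_8 = e^(-2πi/8)

Computing each X[k]:
X[0] = -10
X[1] = -4.5858+4.5858i
X[2] = -2i
X[3] = -7.4142-7.4142i
X[4] = 10
X[5] = -7.4142+7.4142i
X[6] = 2i
X[7] = -4.5858-4.5858i

X = [-10, -4.5858+4.5858i, -2i, -7.4142-7.4142i, 10, -7.4142+7.4142i, 2i, -4.5858-4.5858i]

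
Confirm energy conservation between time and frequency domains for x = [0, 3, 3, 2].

Time domain:
Σ|x[n]|² = |0|² + |3|² + |3|² + |2|² = 22.0000

Frequency domain:
(1/4)Σ|X[k]|² = (1/4)(|8|² + |-3-1i|² + |-2|² + |-3+1i|²) = (1/4)·88.0000 = 22.0000

Both sides agree, confirming Parseval's theorem.

Σ|x[n]|² = (1/N)Σ|X[k]|² = 22.0000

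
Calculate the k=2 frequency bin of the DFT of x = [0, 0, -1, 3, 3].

X[2] = Σ(n=0 to 4) x[n] · ω_5^(2n) where ω_5 = e^(-2πi/5)
= (0)·ω_5^0 + (0)·ω_5^2 + (-1)·ω_5^4 + (3)·ω_5^6 + (3)·ω_5^8

X[2] = -1.8090-2.0409i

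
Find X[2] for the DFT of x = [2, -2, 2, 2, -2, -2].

X[2] = Σ(n=0 to 5) x[n] · ω_6^(2n) where ω_6 = e^(-2πi/6)
= (2)·ω_6^0 + (-2)·ω_6^2 + (2)·ω_6^4 + (2)·ω_6^6 + (-2)·ω_6^8 + (-2)·ω_6^10

X[2] = 6.0000+3.4641i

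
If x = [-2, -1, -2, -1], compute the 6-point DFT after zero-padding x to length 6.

Original 4-point DFT: [-6, 0, -2, 0]
Zero-padded 6-point DFT provides frequency interpolation.

DFT_6([x, 0, ...]) = [-6, -0.5000+2.5981i, -1.5000-0.8660i, -2, -1.5000+0.8660i, -0.5000-2.5981i]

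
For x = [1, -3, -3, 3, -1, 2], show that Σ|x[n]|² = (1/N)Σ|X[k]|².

Time domain:
Σ|x[n]|² = |1|² + |-3|² + |-3|² + |3|² + |-1|² + |2|² = 33.0000

Frequency domain:
(1/6)Σ|X[k]|² = (1/6)(|-1|² + |-0.5000+6.0622i|² + |6.5000+2.5981i|² + |-5|² + |6.5000-2.5981i|² + |-0.5000-6.0622i|²) = (1/6)·198.0000 = 33.0000

Both sides agree, confirming Parseval's theorem.

Σ|x[n]|² = (1/N)Σ|X[k]|² = 33.0000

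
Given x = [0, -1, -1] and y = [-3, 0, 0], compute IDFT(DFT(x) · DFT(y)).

(x ⊛ y)[n] = Σ(m=0 to 2) x[m] · y[(n-m) mod 3]

Computing each output sample:
(x ⊛ y)[0] = 0
(x ⊛ y)[1] = 3
(x ⊛ y)[2] = 3

x ⊛ y = [0, 3, 3]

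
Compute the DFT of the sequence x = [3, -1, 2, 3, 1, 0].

X[k] = Σ(n=0 to 5) x[n] · ω_6^(nk)
where ω_6 = e^(-2πi/6)

Computing each X[k]:
X[0] = 8
X[1] = -2
X[2] = 5.0000+1.7321i
X[3] = 4
X[4] = 5.0000-1.7321i
X[5] = -2

X = [8, -2, 5.0000+1.7321i, 4, 5.0000-1.7321i, -2]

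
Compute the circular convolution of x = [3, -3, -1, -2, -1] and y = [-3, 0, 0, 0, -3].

(x ⊛ y)[n] = Σ(m=0 to 4) x[m] · y[(n-m) mod 5]

Computing each output sample:
(x ⊛ y)[0] = 0
(x ⊛ y)[1] = 12
(x ⊛ y)[2] = 9
(x ⊛ y)[3] = 9
(x ⊛ y)[4] = -6

x ⊛ y = [0, 12, 9, 9, -6]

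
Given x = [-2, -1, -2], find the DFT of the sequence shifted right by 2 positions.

Time shift by 2: X_shifted[k] = ω_3^(2k) · X[k]
Shifted x = [-1, -2, -2]

DFT(x[n-2]) = [-5, 1, 1]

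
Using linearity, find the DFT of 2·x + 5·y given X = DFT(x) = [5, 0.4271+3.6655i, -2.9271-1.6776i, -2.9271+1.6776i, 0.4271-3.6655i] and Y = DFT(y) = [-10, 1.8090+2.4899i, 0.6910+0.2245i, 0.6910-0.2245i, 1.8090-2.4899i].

By linearity: DFT(2x + 5y) = 2·DFT(x) + 5·DFT(y)
= 2·[5, 0.4271+3.6655i, -2.9271-1.6776i, -2.9271+1.6776i, 0.4271-3.6655i] + 5·[-10, 1.8090+2.4899i, 0.6910+0.2245i, 0.6910-0.2245i, 1.8090-2.4899i]

Computing element-wise:
Z[0] = 2·(5) + 5·(-10) = -40
Z[1] = 2·(0.4271+3.6655i) + 5·(1.8090+2.4899i) = 9.8992+19.7805i
Z[2] = 2·(-2.9271-1.6776i) + 5·(0.6910+0.2245i) = -2.3992-2.2327i
Z[3] = 2·(-2.9271+1.6776i) + 5·(0.6910-0.2245i) = -2.3992+2.2327i
Z[4] = 2·(0.4271-3.6655i) + 5·(1.8090-2.4899i) = 9.8992-19.7805i

DFT(2x + 5y) = 2·X + 5·Y = [-40, 9.8992+19.7805i, -2.3992-2.2327i, -2.3992+2.2327i, 9.8992-19.7805i]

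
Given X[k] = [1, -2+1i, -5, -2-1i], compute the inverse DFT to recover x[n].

x[n] = (1/4) Σ(k=0 to 3) X[k] · e^(2πikn/4)

Computing each x[n]:
x[0] = -2
x[1] = 1
x[2] = 0
x[3] = 2

x = [-2, 1, 0, 2]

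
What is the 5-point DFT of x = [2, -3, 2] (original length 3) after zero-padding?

Original 3-point DFT: [1, 2.5000+4.3301i, 2.5000-4.3301i]
Zero-padded 5-point DFT provides frequency interpolation.

DFT_5([x, 0, ...]) = [1, -0.5451+1.6776i, 5.0451+3.6655i, 5.0451-3.6655i, -0.5451-1.6776i]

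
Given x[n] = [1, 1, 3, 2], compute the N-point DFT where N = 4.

X[k] = Σ(n=0 to 3) x[n] · ω_4^(nk)
where ω_4 = e^(-2πi/4)

Computing each X[k]:
X[0] = 7
X[1] = -2+1i
X[2] = 1
X[3] = -2-1i

X = [7, -2+1i, 1, -2-1i]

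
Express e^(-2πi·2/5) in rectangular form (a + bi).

ω_5^2 = e^(-2πi·2/5)
= cos(-2π·2/5) + i·sin(-2π·2/5)
= cos(-4π/5) + i·sin(-4π/5)

ω_5^2 = cos(-4π/5) + i·sin(-4π/5) = -0.8090-0.5878i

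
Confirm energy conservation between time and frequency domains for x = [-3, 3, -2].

Time domain:
Σ|x[n]|² = |-3|² + |3|² + |-2|² = 22.0000

Frequency domain:
(1/3)Σ|X[k]|² = (1/3)(|-2|² + |-3.5000-4.3301i|² + |-3.5000+4.3301i|²) = (1/3)·66.0000 = 22.0000

Both sides agree, confirming Parseval's theorem.

Σ|x[n]|² = (1/N)Σ|X[k]|² = 22.0000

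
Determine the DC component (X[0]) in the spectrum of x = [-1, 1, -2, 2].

X[0] = Σ(n=0 to 3) x[n] · ω_4^0 = Σ x[n]
= (-1) + (1) + (-2) + (2)

X[0] = 0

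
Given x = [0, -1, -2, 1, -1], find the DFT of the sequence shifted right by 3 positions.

Time shift by 3: X_shifted[k] = ω_5^(3k) · X[k]
Shifted x = [-2, 1, -1, 0, -1]

DFT(x[n-3]) = [-3, -1.1910-1.3143i, -2.3090-2.1266i, -2.3090+2.1266i, -1.1910+1.3143i]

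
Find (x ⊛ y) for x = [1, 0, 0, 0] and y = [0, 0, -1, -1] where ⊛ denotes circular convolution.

(x ⊛ y)[n] = Σ(m=0 to 3) x[m] · y[(n-m) mod 4]

Computing each output sample:
(x ⊛ y)[0] = 0
(x ⊛ y)[1] = 0
(x ⊛ y)[2] = -1
(x ⊛ y)[3] = -1

x ⊛ y = [0, 0, -1, -1]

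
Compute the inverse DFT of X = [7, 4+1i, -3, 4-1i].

x[n] = (1/4) Σ(k=0 to 3) X[k] · e^(2πikn/4)

Computing each x[n]:
x[0] = 3
x[1] = 2
x[2] = -1
x[3] = 3

x = [3, 2, -1, 3]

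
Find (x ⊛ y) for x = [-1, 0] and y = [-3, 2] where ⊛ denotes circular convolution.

(x ⊛ y)[n] = Σ(m=0 to 1) x[m] · y[(n-m) mod 2]

Computing each output sample:
(x ⊛ y)[0] = 3
(x ⊛ y)[1] = -2

x ⊛ y = [3, -2]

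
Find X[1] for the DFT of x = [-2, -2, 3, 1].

X[1] = Σ(n=0 to 3) x[n] · ω_4^(1n) where ω_4 = e^(-2πi/4)
= (-2)·ω_4^0 + (-2)·ω_4^1 + (3)·ω_4^2 + (1)·ω_4^3

X[1] = -5+3i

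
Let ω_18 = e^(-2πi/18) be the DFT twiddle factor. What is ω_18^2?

ω_18^2 = e^(-2πi·2/18)
= cos(-2π·2/18) + i·sin(-2π·2/18)
= cos(-4π/18) + i·sin(-4π/18)

ω_18^2 = cos(-4π/18) + i·sin(-4π/18) = 0.7660-0.6428i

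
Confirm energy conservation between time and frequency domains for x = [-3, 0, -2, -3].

Time domain:
Σ|x[n]|² = |-3|² + |0|² + |-2|² + |-3|² = 22.0000

Frequency domain:
(1/4)Σ|X[k]|² = (1/4)(|-8|² + |-1-3i|² + |-2|² + |-1+3i|²) = (1/4)·88.0000 = 22.0000

Both sides agree, confirming Parseval's theorem.

Σ|x[n]|² = (1/N)Σ|X[k]|² = 22.0000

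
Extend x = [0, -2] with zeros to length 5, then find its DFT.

Original 2-point DFT: [-2, 2]
Zero-padded 5-point DFT provides frequency interpolation.

DFT_5([x, 0, ...]) = [-2, -0.6180+1.9021i, 1.6180+1.1756i, 1.6180-1.1756i, -0.6180-1.9021i]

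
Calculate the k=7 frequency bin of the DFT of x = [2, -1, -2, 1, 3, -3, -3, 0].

X[7] = Σ(n=0 to 7) x[n] · ω_8^(7n) where ω_8 = e^(-2πi/8)
= (2)·ω_8^0 + (-1)·ω_8^7 + (-2)·ω_8^14 + (1)·ω_8^21 + (3)·ω_8^28 + (-3)·ω_8^35 + (-3)·ω_8^42 + (0)·ω_8^49

X[7] = -0.2929+3.1213i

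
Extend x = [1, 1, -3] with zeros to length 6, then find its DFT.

Original 3-point DFT: [-1, 2.0000-3.4641i, 2.0000+3.4641i]
Zero-padded 6-point DFT provides frequency interpolation.

DFT_6([x, 0, ...]) = [-1, 3.0000+1.7321i, 2.0000-3.4641i, -3, 2.0000+3.4641i, 3.0000-1.7321i]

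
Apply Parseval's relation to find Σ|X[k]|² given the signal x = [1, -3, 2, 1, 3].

Parseval: Σ|x[n]|² = (1/N)Σ|X[k]|², so Σ|X[k]|² = N·Σ|x[n]|² = 5·24.0000

Σ|X[k]|² = N·Σ|x[n]|² = 5·24.0000 = 120.0000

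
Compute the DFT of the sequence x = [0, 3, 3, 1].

X[k] = Σ(n=0 to 3) x[n] · ω_4^(nk)
where ω_4 = e^(-2πi/4)

Computing each X[k]:
X[0] = 7
X[1] = -3-2i
X[2] = -1
X[3] = -3+2i

X = [7, -3-2i, -1, -3+2i]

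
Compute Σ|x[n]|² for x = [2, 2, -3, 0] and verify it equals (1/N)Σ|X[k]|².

Time domain:
Σ|x[n]|² = |2|² + |2|² + |-3|² + |0|² = 17.0000

Frequency domain:
(1/4)Σ|X[k]|² = (1/4)(|1|² + |5-2i|² + |-3|² + |5+2i|²) = (1/4)·68.0000 = 17.0000

Both sides agree, confirming Parseval's theorem.

Σ|x[n]|² = (1/N)Σ|X[k]|² = 17.0000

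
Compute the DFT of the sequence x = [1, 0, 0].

X[k] = Σ(n=0 to 2) x[n] · ω_3^(nk)
where ω_3 = e^(-2πi/3)

Computing each X[k]:
X[0] = 1
X[1] = 1
X[2] = 1

X = [1, 1, 1]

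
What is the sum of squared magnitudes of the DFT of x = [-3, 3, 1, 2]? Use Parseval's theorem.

Parseval: Σ|x[n]|² = (1/N)Σ|X[k]|², so Σ|X[k]|² = N·Σ|x[n]|² = 4·23.0000

Σ|X[k]|² = N·Σ|x[n]|² = 4·23.0000 = 92.0000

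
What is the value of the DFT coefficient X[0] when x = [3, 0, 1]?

X[0] = Σ(n=0 to 2) x[n] · ω_3^0 = Σ x[n]
= (3) + (0) + (1)

X[0] = 4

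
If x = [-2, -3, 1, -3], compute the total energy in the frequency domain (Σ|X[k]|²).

Parseval: Σ|x[n]|² = (1/N)Σ|X[k]|², so Σ|X[k]|² = N·Σ|x[n]|² = 4·23.0000

Σ|X[k]|² = N·Σ|x[n]|² = 4·23.0000 = 92.0000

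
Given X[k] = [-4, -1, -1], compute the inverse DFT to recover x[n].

x[n] = (1/3) Σ(k=0 to 2) X[k] · e^(2πikn/3)

Computing each x[n]:
x[0] = -2
x[1] = -1
x[2] = -1

x = [-2, -1, -1]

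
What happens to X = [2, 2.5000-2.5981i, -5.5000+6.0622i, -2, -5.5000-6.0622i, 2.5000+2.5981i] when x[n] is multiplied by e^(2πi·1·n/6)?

Modulation property: DFT(ω_6^(-1n)·x[n]) = X[(k-1) mod 6], so circularly shift X by 1 positions.

X[k-1] = [2.5000+2.5981i, 2, 2.5000-2.5981i, -5.5000+6.0622i, -2, -5.5000-6.0622i]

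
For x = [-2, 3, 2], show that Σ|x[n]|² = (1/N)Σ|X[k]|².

Time domain:
Σ|x[n]|² = |-2|² + |3|² + |2|² = 17.0000

Frequency domain:
(1/3)Σ|X[k]|² = (1/3)(|3|² + |-4.5000-0.8660i|² + |-4.5000+0.8660i|²) = (1/3)·51.0000 = 17.0000

Both sides agree, confirming Parseval's theorem.

Σ|x[n]|² = (1/N)Σ|X[k]|² = 17.0000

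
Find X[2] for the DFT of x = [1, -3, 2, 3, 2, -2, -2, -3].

X[2] = Σ(n=0 to 7) x[n] · ω_8^(2n) where ω_8 = e^(-2πi/8)
= (1)·ω_8^0 + (-3)·ω_8^2 + (2)·ω_8^4 + (3)·ω_8^6 + (2)·ω_8^8 + (-2)·ω_8^10 + (-2)·ω_8^12 + (-3)·ω_8^14

X[2] = 3+5i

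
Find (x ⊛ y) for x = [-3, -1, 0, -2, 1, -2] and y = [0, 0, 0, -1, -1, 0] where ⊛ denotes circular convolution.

(x ⊛ y)[n] = Σ(m=0 to 5) x[m] · y[(n-m) mod 6]

Computing each output sample:
(x ⊛ y)[0] = 2
(x ⊛ y)[1] = 1
(x ⊛ y)[2] = 1
(x ⊛ y)[3] = 5
(x ⊛ y)[4] = 4
(x ⊛ y)[5] = 1

x ⊛ y = [2, 1, 1, 5, 4, 1]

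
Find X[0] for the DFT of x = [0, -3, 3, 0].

X[0] = Σ(n=0 to 3) x[n] · ω_4^0 = Σ x[n]
= (0) + (-3) + (3) + (0)

X[0] = 0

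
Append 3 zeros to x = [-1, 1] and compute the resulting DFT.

Original 2-point DFT: [0, -2]
Zero-padded 5-point DFT provides frequency interpolation.

DFT_5([x, 0, ...]) = [0, -0.6910-0.9511i, -1.8090-0.5878i, -1.8090+0.5878i, -0.6910+0.9511i]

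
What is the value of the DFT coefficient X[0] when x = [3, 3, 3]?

X[0] = Σ(n=0 to 2) x[n] · ω_3^0 = Σ x[n]
= (3) + (3) + (3)

X[0] = 9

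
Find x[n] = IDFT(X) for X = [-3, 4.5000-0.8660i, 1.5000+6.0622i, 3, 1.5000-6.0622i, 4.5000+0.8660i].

x[n] = (1/6) Σ(k=0 to 5) X[k] · e^(2πikn/6)

Computing each x[n]:
x[0] = 2
x[1] = -2
x[2] = 1
x[3] = -2
x[4] = -3
x[5] = 1

x = [2, -2, 1, -2, -3, 1]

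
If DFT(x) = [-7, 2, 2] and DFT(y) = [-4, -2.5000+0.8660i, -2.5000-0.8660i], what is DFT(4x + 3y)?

By linearity: DFT(4x + 3y) = 4·DFT(x) + 3·DFT(y)
= 4·[-7, 2, 2] + 3·[-4, -2.5000+0.8660i, -2.5000-0.8660i]

Computing element-wise:
Z[0] = 4·(-7) + 3·(-4) = -40
Z[1] = 4·(2) + 3·(-2.5000+0.8660i) = 0.5000+2.5980i
Z[2] = 4·(2) + 3·(-2.5000-0.8660i) = 0.5000-2.5980i

DFT(4x + 3y) = 4·X + 3·Y = [-40, 0.5000+2.5980i, 0.5000-2.5980i]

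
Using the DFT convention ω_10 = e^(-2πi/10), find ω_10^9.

ω_10^9 = e^(-2πi·9/10)
= cos(-2π·9/10) + i·sin(-2π·9/10)
= cos(-18π/10) + i·sin(-18π/10)

ω_10^9 = cos(-18π/10) + i·sin(-18π/10) = 0.8090+0.5878i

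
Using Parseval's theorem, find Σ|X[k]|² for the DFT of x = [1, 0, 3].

Parseval: Σ|x[n]|² = (1/N)Σ|X[k]|², so Σ|X[k]|² = N·Σ|x[n]|² = 3·10.0000

Σ|X[k]|² = N·Σ|x[n]|² = 3·10.0000 = 30.0000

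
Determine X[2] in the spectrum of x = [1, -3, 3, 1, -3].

X[2] = Σ(n=0 to 4) x[n] · ω_5^(2n) where ω_5 = e^(-2πi/5)
= (1)·ω_5^0 + (-3)·ω_5^2 + (3)·ω_5^4 + (1)·ω_5^6 + (-3)·ω_5^8

X[2] = 7.0902+1.9021i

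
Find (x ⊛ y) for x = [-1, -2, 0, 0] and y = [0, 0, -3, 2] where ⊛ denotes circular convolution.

(x ⊛ y)[n] = Σ(m=0 to 3) x[m] · y[(n-m) mod 4]

Computing each output sample:
(x ⊛ y)[0] = -4
(x ⊛ y)[1] = 0
(x ⊛ y)[2] = 3
(x ⊛ y)[3] = 4

x ⊛ y = [-4, 0, 3, 4]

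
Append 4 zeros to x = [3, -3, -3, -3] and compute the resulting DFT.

Original 4-point DFT: [-6, 6, 6, 6]
Zero-padded 8-point DFT provides frequency interpolation.

DFT_8([x, 0, ...]) = [-6, 3.0000+7.2426i, 6, 3.0000+1.2426i, 6, 3.0000-1.2426i, 6, 3.0000-7.2426i]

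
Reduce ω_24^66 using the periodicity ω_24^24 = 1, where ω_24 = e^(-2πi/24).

Since ω_24^24 = 1, powers reduce modulo 24.
66 mod 24 = 18
So ω_24^66 = ω_24^18 = e^(-2πi·18/24)

ω_24^66 = ω_24^18 = 1i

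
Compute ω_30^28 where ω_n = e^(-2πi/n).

ω_30^28 = e^(-2πi·28/30)
= cos(-2π·28/30) + i·sin(-2π·28/30)
= cos(-56π/30) + i·sin(-56π/30)

ω_30^28 = cos(-56π/30) + i·sin(-56π/30) = 0.9135+0.4067i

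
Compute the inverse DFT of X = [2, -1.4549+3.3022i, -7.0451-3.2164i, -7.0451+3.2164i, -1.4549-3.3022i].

x[n] = (1/5) Σ(k=0 to 4) X[k] · e^(2πikn/5)

Computing each x[n]:
x[0] = -3
x[1] = 2
x[2] = -2
x[3] = 2
x[4] = 3

x = [-3, 2, -2, 2, 3]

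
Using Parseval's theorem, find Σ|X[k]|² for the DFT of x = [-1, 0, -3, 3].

Parseval: Σ|x[n]|² = (1/N)Σ|X[k]|², so Σ|X[k]|² = N·Σ|x[n]|² = 4·19.0000

Σ|X[k]|² = N·Σ|x[n]|² = 4·19.0000 = 76.0000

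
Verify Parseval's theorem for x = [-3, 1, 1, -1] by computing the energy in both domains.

Time domain:
Σ|x[n]|² = |-3|² + |1|² + |1|² + |-1|² = 12.0000

Frequency domain:
(1/4)Σ|X[k]|² = (1/4)(|-2|² + |-4-2i|² + |-2|² + |-4+2i|²) = (1/4)·48.0000 = 12.0000

Both sides agree, confirming Parseval's theorem.

Σ|x[n]|² = (1/N)Σ|X[k]|² = 12.0000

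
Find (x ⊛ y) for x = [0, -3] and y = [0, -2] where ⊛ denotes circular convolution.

(x ⊛ y)[n] = Σ(m=0 to 1) x[m] · y[(n-m) mod 2]

Computing each output sample:
(x ⊛ y)[0] = 6
(x ⊛ y)[1] = 0

x ⊛ y = [6, 0]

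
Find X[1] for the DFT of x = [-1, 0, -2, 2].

X[1] = Σ(n=0 to 3) x[n] · ω_4^(1n) where ω_4 = e^(-2πi/4)
= (-1)·ω_4^0 + (0)·ω_4^1 + (-2)·ω_4^2 + (2)·ω_4^3

X[1] = 1+2i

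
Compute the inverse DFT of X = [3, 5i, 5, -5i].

x[n] = (1/4) Σ(k=0 to 3) X[k] · e^(2πikn/4)

Computing each x[n]:
x[0] = 2
x[1] = -3
x[2] = 2
x[3] = 2

x = [2, -3, 2, 2]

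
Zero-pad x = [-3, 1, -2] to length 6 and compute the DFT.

Original 3-point DFT: [-4, -2.5000-2.5981i, -2.5000+2.5981i]
Zero-padded 6-point DFT provides frequency interpolation.

DFT_6([x, 0, ...]) = [-4, -1.5000+0.8660i, -2.5000-2.5981i, -6, -2.5000+2.5981i, -1.5000-0.8660i]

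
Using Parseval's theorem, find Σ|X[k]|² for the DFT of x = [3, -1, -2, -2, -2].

Parseval: Σ|x[n]|² = (1/N)Σ|X[k]|², so Σ|X[k]|² = N·Σ|x[n]|² = 5·22.0000

Σ|X[k]|² = N·Σ|x[n]|² = 5·22.0000 = 110.0000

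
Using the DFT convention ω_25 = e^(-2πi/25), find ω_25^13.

ω_25^13 = e^(-2πi·13/25)
= cos(-2π·13/25) + i·sin(-2π·13/25)
= cos(-26π/25) + i·sin(-26π/25)

ω_25^13 = cos(-26π/25) + i·sin(-26π/25) = -0.9921+0.1253i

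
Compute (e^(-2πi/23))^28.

Since ω_23^23 = 1, powers reduce modulo 23.
28 mod 23 = 5
So ω_23^28 = ω_23^5 = e^(-2πi·5/23)

ω_23^28 = ω_23^5 = 0.2035-0.9791i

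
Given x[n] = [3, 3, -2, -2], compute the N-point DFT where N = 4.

X[k] = Σ(n=0 to 3) x[n] · ω_4^(nk)
where ω_4 = e^(-2πi/4)

Computing each X[k]:
X[0] = 2
X[1] = 5-5i
X[2] = 0
X[3] = 5+5i

X = [2, 5-5i, 0, 5+5i]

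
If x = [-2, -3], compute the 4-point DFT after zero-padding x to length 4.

Original 2-point DFT: [-5, 1]
Zero-padded 4-point DFT provides frequency interpolation.

DFT_4([x, 0, ...]) = [-5, -2+3i, 1, -2-3i]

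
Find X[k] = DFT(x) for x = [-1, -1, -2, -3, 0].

X[k] = Σ(n=0 to 4) x[n] · ω_5^(nk)
where ω_5 = e^(-2πi/5)

Computing each X[k]:
X[0] = -7
X[1] = 2.7361+0.3633i
X[2] = -1.7361+1.5388i
X[3] = -1.7361-1.5388i
X[4] = 2.7361-0.3633i

X = [-7, 2.7361+0.3633i, -1.7361+1.5388i, -1.7361-1.5388i, 2.7361-0.3633i]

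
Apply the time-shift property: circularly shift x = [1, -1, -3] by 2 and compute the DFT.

Time shift by 2: X_shifted[k] = ω_3^(2k) · X[k]
Shifted x = [-1, -3, 1]

DFT(x[n-2]) = [-3, 3.4641i, -3.4641i]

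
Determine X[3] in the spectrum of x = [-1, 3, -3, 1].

X[3] = Σ(n=0 to 3) x[n] · ω_4^(3n) where ω_4 = e^(-2πi/4)
= (-1)·ω_4^0 + (3)·ω_4^3 + (-3)·ω_4^6 + (1)·ω_4^9

X[3] = 2+2i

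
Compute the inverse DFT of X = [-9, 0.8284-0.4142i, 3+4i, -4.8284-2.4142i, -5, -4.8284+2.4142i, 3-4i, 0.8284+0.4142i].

x[n] = (1/8) Σ(k=0 to 7) X[k] · e^(2πikn/8)

Computing each x[n]:
x[0] = -2
x[1] = 0
x[2] = -3
x[3] = 0
x[4] = 0
x[5] = -3
x[6] = -2
x[7] = 1

x = [-2, 0, -3, 0, 0, -3, -2, 1]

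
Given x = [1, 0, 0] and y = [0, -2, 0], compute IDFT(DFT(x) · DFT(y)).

(x ⊛ y)[n] = Σ(m=0 to 2) x[m] · y[(n-m) mod 3]

Computing each output sample:
(x ⊛ y)[0] = 0
(x ⊛ y)[1] = -2
(x ⊛ y)[2] = 0

x ⊛ y = [0, -2, 0]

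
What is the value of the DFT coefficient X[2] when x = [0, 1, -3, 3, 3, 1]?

X[2] = Σ(n=0 to 5) x[n] · ω_6^(2n) where ω_6 = e^(-2πi/6)
= (0)·ω_6^0 + (1)·ω_6^2 + (-3)·ω_6^4 + (3)·ω_6^6 + (3)·ω_6^8 + (1)·ω_6^10

X[2] = 2.0000-5.1962i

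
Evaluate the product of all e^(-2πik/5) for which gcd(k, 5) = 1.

The primitive 5th roots of unity are ω_5^k for k coprime to 5: k ∈ {1, 2, 3, 4}
Their product equals the constant term of the cyclotomic polynomial Φ_5(x) up to sign.
For n ≥ 3, the product of all primitive nth roots of unity is 1. (For n=1 it is 1; for n=2 it is -1.)

1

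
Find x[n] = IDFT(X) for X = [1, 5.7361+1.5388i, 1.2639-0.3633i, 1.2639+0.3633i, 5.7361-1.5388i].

x[n] = (1/5) Σ(k=0 to 4) X[k] · e^(2πikn/5)

Computing each x[n]:
x[0] = 3
x[1] = 0
x[2] = -2
x[3] = -1
x[4] = 1

x = [3, 0, -2, -1, 1]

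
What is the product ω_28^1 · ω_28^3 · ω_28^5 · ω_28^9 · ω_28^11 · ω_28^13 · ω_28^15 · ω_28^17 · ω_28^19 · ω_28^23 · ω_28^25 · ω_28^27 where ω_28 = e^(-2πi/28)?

The primitive 28th roots of unity are ω_28^k for k coprime to 28: k ∈ {1, 3, 5, 9, 11, 13, 15, 17, 19, 23, 25, 27}
Their product equals the constant term of the cyclotomic polynomial Φ_28(x) up to sign.
For n ≥ 3, the product of all primitive nth roots of unity is 1. (For n=1 it is 1; for n=2 it is -1.)

1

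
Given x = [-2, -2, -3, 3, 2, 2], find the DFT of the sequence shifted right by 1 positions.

Time shift by 1: X_shifted[k] = ω_6^(1k) · X[k]
Shifted x = [2, -2, -2, -3, 3, 2]

DFT(x[n-1]) = [0, 4.5000+7.7942i, -1.5000-0.8660i, 6, -1.5000+0.8660i, 4.5000-7.7942i]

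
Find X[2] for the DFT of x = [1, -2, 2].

X[2] = Σ(n=0 to 2) x[n] · ω_3^(2n) where ω_3 = e^(-2πi/3)
= (1)·ω_3^0 + (-2)·ω_3^2 + (2)·ω_3^4

X[2] = 1.0000-3.4641i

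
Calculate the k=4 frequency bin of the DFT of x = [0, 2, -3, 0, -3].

X[4] = Σ(n=0 to 4) x[n] · ω_5^(4n) where ω_5 = e^(-2πi/5)
= (0)·ω_5^0 + (2)·ω_5^4 + (-3)·ω_5^8 + (0)·ω_5^12 + (-3)·ω_5^16

X[4] = 2.1180+2.9919i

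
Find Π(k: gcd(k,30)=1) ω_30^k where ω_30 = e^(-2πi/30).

The primitive 30th roots of unity are ω_30^k for k coprime to 30: k ∈ {1, 7, 11, 13, 17, 19, 23, 29}
Their product equals the constant term of the cyclotomic polynomial Φ_30(x) up to sign.
For n ≥ 3, the product of all primitive nth roots of unity is 1. (For n=1 it is 1; for n=2 it is -1.)

1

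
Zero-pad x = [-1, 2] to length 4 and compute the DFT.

Original 2-point DFT: [1, -3]
Zero-padded 4-point DFT provides frequency interpolation.

DFT_4([x, 0, ...]) = [1, -1-2i, -3, -1+2i]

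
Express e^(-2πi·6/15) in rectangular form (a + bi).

ω_15^6 = e^(-2πi·6/15)
= cos(-2π·6/15) + i·sin(-2π·6/15)
= cos(-12π/15) + i·sin(-12π/15)

ω_15^6 = cos(-12π/15) + i·sin(-12π/15) = -0.8090-0.5878i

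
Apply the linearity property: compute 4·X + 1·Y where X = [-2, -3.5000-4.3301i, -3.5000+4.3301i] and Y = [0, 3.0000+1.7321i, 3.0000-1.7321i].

By linearity: DFT(4x + 1y) = 4·DFT(x) + 1·DFT(y)
= 4·[-2, -3.5000-4.3301i, -3.5000+4.3301i] + 1·[0, 3.0000+1.7321i, 3.0000-1.7321i]

Computing element-wise:
Z[0] = 4·(-2) + 1·(0) = -8
Z[1] = 4·(-3.5000-4.3301i) + 1·(3.0000+1.7321i) = -11.0000-15.5883i
Z[2] = 4·(-3.5000+4.3301i) + 1·(3.0000-1.7321i) = -11.0000+15.5883i

DFT(4x + 1y) = 4·X + 1·Y = [-8, -11.0000-15.5883i, -11.0000+15.5883i]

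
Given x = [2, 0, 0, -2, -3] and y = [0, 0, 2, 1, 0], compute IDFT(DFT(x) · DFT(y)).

(x ⊛ y)[n] = Σ(m=0 to 4) x[m] · y[(n-m) mod 5]

Computing each output sample:
(x ⊛ y)[0] = -4
(x ⊛ y)[1] = -8
(x ⊛ y)[2] = 1
(x ⊛ y)[3] = 2
(x ⊛ y)[4] = 0

x ⊛ y = [-4, -8, 1, 2, 0]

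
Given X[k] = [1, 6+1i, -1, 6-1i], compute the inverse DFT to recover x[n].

x[n] = (1/4) Σ(k=0 to 3) X[k] · e^(2πikn/4)

Computing each x[n]:
x[0] = 3
x[1] = 0
x[2] = -3
x[3] = 1

x = [3, 0, -3, 1]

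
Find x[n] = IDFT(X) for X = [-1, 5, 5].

x[n] = (1/3) Σ(k=0 to 2) X[k] · e^(2πikn/3)

Computing each x[n]:
x[0] = 3
x[1] = -2
x[2] = -2

x = [3, -2, -2]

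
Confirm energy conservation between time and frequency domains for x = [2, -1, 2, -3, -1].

Time domain:
Σ|x[n]|² = |2|² + |-1|² + |2|² + |-3|² + |-1|² = 19.0000

Frequency domain:
(1/5)Σ|X[k]|² = (1/5)(|-1|² + |2.1910-2.9389i|² + |3.3090+4.7553i|² + |3.3090-4.7553i|² + |2.1910+2.9389i|²) = (1/5)·95.0000 = 19.0000

Both sides agree, confirming Parseval's theorem.

Σ|x[n]|² = (1/N)Σ|X[k]|² = 19.0000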